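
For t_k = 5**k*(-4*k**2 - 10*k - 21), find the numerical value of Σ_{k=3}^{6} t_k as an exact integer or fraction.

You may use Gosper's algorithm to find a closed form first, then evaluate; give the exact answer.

Compute t_(k+1)/t_k: get 5*(4*k**2 + 18*k + 35)/(4*k**2 + 10*k + 21).
Gosper form: A/B · C(k+1)/C(k) with A=5, B=1, C=k**2 + 5*k/2 + 21/4.
f must satisfy (5)·f(k+1) − (1)·f(k) = k**2 + 5*k/2 + 21/4.
Degrees (0,0,2) ⇒ d ≤ 2.
Match coefficients ⇒ f(k) = (k**2 + 4)/4.
Get s_k = R·t_k = 5**k*(-k**2 - 4) with R(k) = B(k−1)f(k)/C(k) = (k**2 + 4)/(4*k**2 + 10*k + 21).
Check: Δs_k = 5**k*(k**2 - 5*(k + 1)**2 - 16). ✓
Telescoping: Σ = s_(7) − s_(3) = -4140625 − (-1625) = -4139000.

Σ = -4139000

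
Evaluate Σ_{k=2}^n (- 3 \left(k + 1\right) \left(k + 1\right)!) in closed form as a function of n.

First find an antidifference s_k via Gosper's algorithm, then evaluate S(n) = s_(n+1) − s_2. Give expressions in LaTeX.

S(n) = 18 - 3 \left(n + 2\right)!

The ratio is (k + 2)**2/(k + 1).
Normal form (A,B,C) = (k + 2, 1, k + 1).
Solve (k + 2)·f(k+1) − (1)·f(k) = k + 1.
Degrees (1,0,1) ⇒ d ≤ 0.
Solving with deg f ≤ 0: f(k) = 1.
So s_k = (B(k−1)f/C)·t_k = (1/(k + 1))·t_k = -3*factorial(k + 1).
Check: Δs_k = -3*(k + 1)*factorial(k + 1). ✓
Σ_(k=2)^n t_k = s_(n+1) − s_(2) = (-3*factorial(n + 2)) − (-18), i.e. 18 - 3*factorial(n + 2).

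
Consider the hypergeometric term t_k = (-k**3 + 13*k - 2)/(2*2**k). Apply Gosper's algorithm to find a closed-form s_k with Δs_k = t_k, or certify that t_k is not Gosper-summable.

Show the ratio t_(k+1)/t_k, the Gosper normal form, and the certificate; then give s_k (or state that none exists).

The ratio is (-13*k + (k + 1)**3 - 11)/(2*(k**3 - 13*k + 2)).
Gosper form: A/B · C(k+1)/C(k) with A=1/2, B=1, C=k**3 - 13*k + 2.
f must satisfy (1/2)·f(k+1) − (1)·f(k) = k**3 - 13*k + 2.
Degrees (0,0,3) ⇒ d ≤ 3.
A polynomial solution: f(k) = -2*(k**3 + 3*k**2 - 4*k + 2).
So s_k = (B(k−1)f/C)·t_k = (-2*(k**3 + 3*k**2 - 4*k + 2)/(k**3 - 13*k + 2))·t_k = (k**3 + 3*k**2 - 4*k + 2)/2**k.
s_(k+1) − s_k = (-k**3 + 13*k - 2)/(2*2**k) = t_k.

s_k = (k**3 + 3*k**2 - 4*k + 2)/2**k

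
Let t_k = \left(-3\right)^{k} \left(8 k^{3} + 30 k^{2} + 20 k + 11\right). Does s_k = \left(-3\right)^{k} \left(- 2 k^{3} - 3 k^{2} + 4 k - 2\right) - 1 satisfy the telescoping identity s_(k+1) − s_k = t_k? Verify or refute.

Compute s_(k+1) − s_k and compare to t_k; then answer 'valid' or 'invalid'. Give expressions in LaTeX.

s_(k+1) = (-3)**(k + 1)*(4*k - 2*(k + 1)**3 - 3*(k + 1)**2 + 2) - 1
s_(k+1) − s_k = (-3)**k*(8*k**3 + 30*k**2 + 20*k + 11)
(s_(k+1) − s_k) − t_k = 0

valid (s_(k+1) − s_k reduces to t_k)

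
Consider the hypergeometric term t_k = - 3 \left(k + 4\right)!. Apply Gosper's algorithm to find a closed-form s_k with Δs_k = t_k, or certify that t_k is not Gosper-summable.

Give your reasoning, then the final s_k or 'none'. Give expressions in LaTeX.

none (Gosper's algorithm certifies no s_k)

The ratio is k + 5.
A = k + 5, B = 1, C = 1.
Need (k + 5)·f(k+1) − (1)·f(k) = 1.
Degrees (1,0,0) ⇒ d ≤ -1.
d = -1 < 0 ⇒ no nonzero polynomial f; not summable.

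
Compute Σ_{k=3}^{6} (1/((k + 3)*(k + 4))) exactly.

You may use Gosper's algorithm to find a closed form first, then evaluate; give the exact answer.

Σ = 1/15

Compute t_(k+1)/t_k: get (k + 3)/(k + 5).
So A=k + 3 and B=k + 5, with C=1.
Need (k + 3)·f(k+1) − (k + 4)·f(k) = 1.
deg f ≤ 1 (via 1,1,0).
Coefficient equations give f(k) = k/3.
Then R = B(k−1)f/C = k*(k + 4)/3, so s_k = R(k)·t_k = k/(3*(k + 3)).
Verify: 1/(k**2 + 7*k + 12) matches t_k.
Telescoping: Σ = s_(7) − s_(3) = 7/30 − (1/6) = 1/15.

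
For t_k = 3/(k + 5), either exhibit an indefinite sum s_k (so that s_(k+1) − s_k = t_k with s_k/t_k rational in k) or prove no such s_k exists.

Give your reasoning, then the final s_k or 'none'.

not Gosper-summable; s_k does not exist

r(k) = (k + 5)/(k + 6) after simplifying.
So A=k + 5 and B=k + 6, with C=1.
Need (k + 5)·f(k+1) − (k + 5)·f(k) = 1.
From deg A=1, deg B=1, deg C=0: d=0.
Generic f = c0 gives residual -1; -1 = 0 cannot hold, so t_k is not Gosper-summable.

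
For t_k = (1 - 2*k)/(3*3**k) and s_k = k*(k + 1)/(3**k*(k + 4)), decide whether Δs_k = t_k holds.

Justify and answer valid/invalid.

Invalid: residual 2*(k**2 + 5*k - 2)/(3**k*(k**2 + 9*k + 20)) ≠ 0.

s_(k+1) = (k + 1)*(k + 2)/(3*3**k*(k + 5))
s_(k+1) − s_k = (-2*k**3 - 11*k**2 - k + 8)/(3*3**k*(k**2 + 9*k + 20))
(s_(k+1) − s_k) − t_k = 2*(k**2 + 5*k - 2)/(3**k*(k**2 + 9*k + 20))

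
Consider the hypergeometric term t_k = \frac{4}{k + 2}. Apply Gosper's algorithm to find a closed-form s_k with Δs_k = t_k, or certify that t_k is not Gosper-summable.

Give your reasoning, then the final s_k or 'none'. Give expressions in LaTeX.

Step 1: r(k) = (k + 2)/(k + 3).
Factor: A=k + 2; B=k + 3; C=1.
Solve (k + 2)·f(k+1) − (k + 2)·f(k) = 1.
Degrees (1,1,0) ⇒ d ≤ 0.
Put f(k) = c0: A·f(k+1) − B(k−1)·f(k) − C = -1; need -1 = 0 — inconsistent ⇒ no f, not summable.

no hypergeometric antidifference exists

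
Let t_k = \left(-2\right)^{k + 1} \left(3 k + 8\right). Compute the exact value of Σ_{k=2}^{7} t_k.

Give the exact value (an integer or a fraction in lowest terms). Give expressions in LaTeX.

t_(k+1)/t_k = 2*(-3*k - 11)/(3*k + 8).
Take A(k)=-2, B(k)=1, C(k)=k + 8/3.
f must satisfy (-2)·f(k+1) − (1)·f(k) = k + 8/3.
From deg A=0, deg B=0, deg C=1: d=1.
Solving with deg f ≤ 1: f(k) = -(k + 2)/3.
So s_k = (B(k−1)f/C)·t_k = (-(k + 2)/(3*k + 8))·t_k = 2*(-2)**k*(k + 2).
Check: Δs_k = (-2)**(k + 1)*(3*k + 8). ✓
Sum = s_(8) − s_(2); s_(8) = 5120, s_(2) = 32 ⇒ 5088.

Σ = 5088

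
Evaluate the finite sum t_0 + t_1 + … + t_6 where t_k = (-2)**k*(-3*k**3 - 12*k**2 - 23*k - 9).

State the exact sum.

r(k) = 2*(-3*k**3 - 21*k**2 - 56*k - 47)/(3*k**3 + 12*k**2 + 23*k + 9) after simplifying.
Factor: A=-2; B=1; C=k**3 + 4*k**2 + 23*k/3 + 3.
f must satisfy (-2)·f(k+1) − (1)·f(k) = k**3 + 4*k**2 + 23*k/3 + 3.
d = 3 from the (0,0,3) case.
A polynomial solution: f(k) = -(k**3 + 2*k**2 + 3*k - 1)/3.
R(k) = B(k−1)·f(k)/C(k) = -(k**3 + 2*k**2 + 3*k - 1)/(3*k**3 + 12*k**2 + 23*k + 9); s_k = R·t_k = (-2)**k*(k**3 + 2*k**2 + 3*k - 1).
Δs = (-2)**k*(-3*k**3 - 12*k**2 - 23*k - 9), as required.
Evaluate s at k=7 and k=0: -59008 and -1; difference -59007.

Σ = -59007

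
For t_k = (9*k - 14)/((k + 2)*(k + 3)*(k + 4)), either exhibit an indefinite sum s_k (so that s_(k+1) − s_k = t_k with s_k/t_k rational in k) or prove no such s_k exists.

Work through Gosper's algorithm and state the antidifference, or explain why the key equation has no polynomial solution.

s_k = k*(k - 22)/(3*(k + 2)*(k + 3))

The ratio is (k + 2)*(9*k - 5)/((k + 5)*(9*k - 14)).
A = k + 2, B = k + 5, C = k - 14/9.
Set up (k + 2)·f(k+1) − (k + 4)·f(k) − (k - 14/9) = 0.
deg f ≤ 2 (via 1,1,1).
Match coefficients ⇒ f(k) = k*(k - 22)/27.
Then R = B(k−1)f/C = k*(k - 22)*(k + 4)/(3*(9*k - 14)), so s_k = R(k)·t_k = k*(k - 22)/(3*(k + 2)*(k + 3)).
Δs = (9*k - 14)/(k**3 + 9*k**2 + 26*k + 24), as required.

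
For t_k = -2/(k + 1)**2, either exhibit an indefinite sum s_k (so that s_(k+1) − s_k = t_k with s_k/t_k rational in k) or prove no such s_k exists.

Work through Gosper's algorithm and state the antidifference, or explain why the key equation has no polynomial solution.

not Gosper-summable; s_k does not exist

t_(k+1)/t_k = (k + 1)**2/(k + 2)**2.
Factor: A=k**2 + 2*k + 1; B=k**2 + 4*k + 4; C=1.
Key eq: (k**2 + 2*k + 1)·f(k+1) = (k**2 + 2*k + 1)·f(k) + (1).
d = 0 from the (2,2,0) case.
f = c0 ⇒ A·f(k+1) − B(k−1)·f(k) − C = -1. The system {-1 = 0} is inconsistent; no antidifference.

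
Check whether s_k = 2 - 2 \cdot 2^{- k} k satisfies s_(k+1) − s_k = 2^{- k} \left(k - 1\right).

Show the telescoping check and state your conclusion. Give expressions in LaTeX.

Valid: the claim telescopes to t_k.

s_(k+1) = 2 - (k + 1)/2**k
s_(k+1) − s_k = (k - 1)/2**k
(s_(k+1) − s_k) − t_k = 0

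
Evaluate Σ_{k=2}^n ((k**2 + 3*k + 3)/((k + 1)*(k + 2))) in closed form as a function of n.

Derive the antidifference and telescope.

S(n) = (3*n**2 + 4*n - 7)/(3*(n + 2))

Compute t_(k+1)/t_k: get (k + 1)*(3*k + (k + 1)**2 + 6)/((k + 3)*(k**2 + 3*k + 3)).
Factor: A=k + 1; B=k + 3; C=k**2 + 3*k + 3.
Key eq: (k + 1)·f(k+1) = (k + 2)·f(k) + (k**2 + 3*k + 3).
d = 2 from the (1,1,2) case.
Coefficient equations give f(k) = k*(k + 2).
Get s_k = R·t_k = k*(k + 2)/(k + 1) with R(k) = B(k−1)f(k)/C(k) = k*(k + 2)**2/(k**2 + 3*k + 3).
Δs = (k**2 + 3*k + 3)/(k**2 + 3*k + 2), as required.
Telescope: S(n) = s_(n+1) − s_(2) = (n**2 + 4*n + 3)/(n + 2) − (8/3) = (3*n**2 + 4*n - 7)/(3*(n + 2)).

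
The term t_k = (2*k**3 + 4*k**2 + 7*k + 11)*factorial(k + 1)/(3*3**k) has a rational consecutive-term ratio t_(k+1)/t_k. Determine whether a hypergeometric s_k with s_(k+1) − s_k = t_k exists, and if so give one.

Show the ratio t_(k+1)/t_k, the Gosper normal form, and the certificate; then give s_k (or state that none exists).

s_k = (2*k**2 + 2*k - 3)*factorial(k + 1)/3**k

r(k) = (2*k**4 + 14*k**3 + 41*k**2 + 66*k + 48)/(3*(2*k**3 + 4*k**2 + 7*k + 11)) after simplifying.
Factor: A=k/3 + 2/3; B=1; C=k**3 + 2*k**2 + 7*k/2 + 11/2.
Solve (k/3 + 2/3)·f(k+1) − (1)·f(k) = k**3 + 2*k**2 + 7*k/2 + 11/2.
d = 2 from the (1,0,3) case.
A polynomial solution: f(k) = 3*(2*k**2 + 2*k - 3)/2.
So s_k = (B(k−1)f/C)·t_k = (3*(2*k**2 + 2*k - 3)/(2*k**3 + 4*k**2 + 7*k + 11))·t_k = (2*k**2 + 2*k - 3)*factorial(k + 1)/3**k.
s_(k+1) − s_k = (2*k**3 + 4*k**2 + 7*k + 11)*factorial(k + 1)/(3*3**k) = t_k.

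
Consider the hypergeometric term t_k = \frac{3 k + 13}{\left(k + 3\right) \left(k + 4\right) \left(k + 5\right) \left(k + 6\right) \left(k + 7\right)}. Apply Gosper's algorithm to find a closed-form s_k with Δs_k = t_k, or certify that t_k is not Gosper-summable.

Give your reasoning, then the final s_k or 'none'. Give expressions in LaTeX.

s_k = \frac{k \left(k^{2} + 14 k + 63\right)}{90 \left(k^{3} + 14 k^{2} + 63 k + 90\right)}

Compute t_(k+1)/t_k: get (k + 3)*(3*k + 16)/((k + 8)*(3*k + 13)).
A = k + 3, B = k + 8, C = k + 13/3.
Key eq: (k + 3)·f(k+1) = (k + 7)·f(k) + (k + 13/3).
deg f ≤ 4 (via 1,1,1).
Solving with deg f ≤ 4: f(k) = k*(k + 4)*(k**2 + 14*k + 63)/270.
Then R = B(k−1)f/C = k*(k + 4)*(k + 7)*(k**2 + 14*k + 63)/(90*(3*k + 13)), so s_k = R(k)·t_k = k*(k**2 + 14*k + 63)/(90*(k**3 + 14*k**2 + 63*k + 90)).
Verify: (3*k + 13)/(k**5 + 25*k**4 + 245*k**3 + 1175*k**2 + 2754*k + 2520) matches t_k.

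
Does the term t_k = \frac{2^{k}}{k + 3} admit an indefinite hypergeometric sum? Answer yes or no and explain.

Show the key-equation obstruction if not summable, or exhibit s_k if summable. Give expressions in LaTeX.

Step 1: r(k) = 2*(k + 3)/(k + 4).
A = 2*k + 6, B = k + 4, C = 1.
Set up (2*k + 6)·f(k+1) − (k + 3)·f(k) − (1) = 0.
deg f ≤ -1 (via 1,1,0).
d = -1 < 0 ⇒ no nonzero polynomial f; not summable.

No. Not Gosper-summable.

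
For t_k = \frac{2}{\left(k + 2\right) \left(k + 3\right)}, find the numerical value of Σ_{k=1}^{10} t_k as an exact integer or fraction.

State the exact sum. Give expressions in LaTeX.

t_(k+1)/t_k = (k + 2)/(k + 4).
Factor: A=k + 2; B=k + 4; C=1.
f must satisfy (k + 2)·f(k+1) − (k + 3)·f(k) = 1.
From deg A=1, deg B=1, deg C=0: d=1.
Match coefficients ⇒ f(k) = k/2.
Then R = B(k−1)f/C = k*(k + 3)/2, so s_k = R(k)·t_k = k/(k + 2).
Δs = 2/(k**2 + 5*k + 6), as required.
Evaluate s at k=11 and k=1: 11/13 and 1/3; difference 20/39.

Σ = 20/39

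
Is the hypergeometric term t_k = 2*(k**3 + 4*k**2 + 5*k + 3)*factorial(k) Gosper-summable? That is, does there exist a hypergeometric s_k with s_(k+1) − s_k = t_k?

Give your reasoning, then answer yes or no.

r(k) = (k**4 + 8*k**3 + 23*k**2 + 29*k + 13)/(k**3 + 4*k**2 + 5*k + 3) after simplifying.
Normal form (A,B,C) = (k + 1, 1, k**3 + 4*k**2 + 5*k + 3).
Solve (k + 1)·f(k+1) − (1)·f(k) = k**3 + 4*k**2 + 5*k + 3.
deg f ≤ 2 (via 1,0,3).
Solving with deg f ≤ 2: f(k) = k*(k + 2).
Certificate R = B(k−1)f/C = k*(k + 2)/(k**3 + 4*k**2 + 5*k + 3) gives s_k = 2*k*(k + 2)*factorial(k).
Check: Δs_k = 2*(k**3 + 4*k**2 + 5*k + 3)*factorial(k). ✓

Yes. s_k = 2*k*(k + 2)*factorial(k).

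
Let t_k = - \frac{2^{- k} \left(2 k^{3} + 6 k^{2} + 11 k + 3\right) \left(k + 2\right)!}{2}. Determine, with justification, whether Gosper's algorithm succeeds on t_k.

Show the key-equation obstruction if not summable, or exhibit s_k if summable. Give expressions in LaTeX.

Compute t_(k+1)/t_k: get (2*k**4 + 18*k**3 + 65*k**2 + 109*k + 66)/(2*(2*k**3 + 6*k**2 + 11*k + 3)).
Gosper form: A/B · C(k+1)/C(k) with A=k/2 + 3/2, B=1, C=k**3 + 3*k**2 + 11*k/2 + 3/2.
Set up (k/2 + 3/2)·f(k+1) − (1)·f(k) − (k**3 + 3*k**2 + 11*k/2 + 3/2) = 0.
d = 2 from the (1,0,3) case.
Coefficient equations give f(k) = 2*k**2 - 3.
Then R = B(k−1)f/C = 2*(2*k**2 - 3)/(2*k**3 + 6*k**2 + 11*k + 3), so s_k = R(k)·t_k = -(2*k**2 - 3)*factorial(k + 2)/2**k.
Check: Δs_k = -(2*k**3 + 6*k**2 + 11*k + 3)*factorial(k + 2)/(2*2**k). ✓

Yes. s_k = - 2^{- k} \left(2 k^{2} - 3\right) \left(k + 2\right)!.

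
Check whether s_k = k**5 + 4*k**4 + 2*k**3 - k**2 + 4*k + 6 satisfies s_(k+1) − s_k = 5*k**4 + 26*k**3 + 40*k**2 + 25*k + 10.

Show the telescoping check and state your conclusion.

valid; difference matches t_k

s_(k+1) = k**5 + 9*k**4 + 28*k**3 + 39*k**2 + 29*k + 16
s_(k+1) − s_k = 5*k**4 + 26*k**3 + 40*k**2 + 25*k + 10
(s_(k+1) − s_k) − t_k = 0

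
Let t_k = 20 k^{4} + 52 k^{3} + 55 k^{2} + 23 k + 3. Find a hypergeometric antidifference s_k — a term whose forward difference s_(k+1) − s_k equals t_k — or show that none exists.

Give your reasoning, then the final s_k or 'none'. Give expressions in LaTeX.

Ratio r(k) = (20*k**4 + 132*k**3 + 331*k**2 + 369*k + 153)/(20*k**4 + 52*k**3 + 55*k**2 + 23*k + 3).
So A=1 and B=1, with C=k**4 + 13*k**3/5 + 11*k**2/4 + 23*k/20 + 3/20.
Solve (1)·f(k+1) − (1)·f(k) = k**4 + 13*k**3/5 + 11*k**2/4 + 23*k/20 + 3/20.
Bound: deg f ≤ 5.
Solving with deg f ≤ 5: f(k) = k**2*(4*k**3 + 3*k**2 - k - 3)/20.
Certificate R = B(k−1)f/C = k**2*(4*k**3 + 3*k**2 - k - 3)/((2*k + 1)*(10*k**3 + 21*k**2 + 17*k + 3)) gives s_k = k**2*(4*k**3 + 3*k**2 - k - 3).
s_(k+1) − s_k = 20*k**4 + 52*k**3 + 55*k**2 + 23*k + 3 = t_k.

s_k = k^{2} \left(4 k^{3} + 3 k^{2} - k - 3\right)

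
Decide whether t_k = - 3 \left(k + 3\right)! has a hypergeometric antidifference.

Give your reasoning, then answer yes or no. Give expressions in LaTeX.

Step 1: r(k) = k + 4.
Gosper form: A/B · C(k+1)/C(k) with A=k + 4, B=1, C=1.
Need (k + 4)·f(k+1) − (1)·f(k) = 1.
d = -1 from the (1,0,0) case.
deg f ≤ -1 is impossible — no certificate.

No — negative degree bound, so no certificate f.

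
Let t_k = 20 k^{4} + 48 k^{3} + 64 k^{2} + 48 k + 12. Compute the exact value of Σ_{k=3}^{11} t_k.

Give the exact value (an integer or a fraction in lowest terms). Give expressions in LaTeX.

The ratio is (5*k**4 + 32*k**3 + 82*k**2 + 100*k + 48)/(5*k**4 + 12*k**3 + 16*k**2 + 12*k + 3).
Normal form (A,B,C) = (1, 1, k**4 + 12*k**3/5 + 16*k**2/5 + 12*k/5 + 3/5).
Key eq: (1)·f(k+1) = (1)·f(k) + (k**4 + 12*k**3/5 + 16*k**2/5 + 12*k/5 + 3/5).
deg f ≤ 5 (via 0,0,4).
A polynomial solution: f(k) = k*(k + 1)*(2*k**3 - k**2 + 3*k - 1)/10.
Certificate R = B(k−1)f/C = k*(2*k**3 - k**2 + 3*k - 1)/(2*(5*k**3 + 7*k**2 + 9*k + 3)) gives s_k = 2*k*(2*k**4 + k**3 + 2*k**2 + 2*k - 1).
Check: Δs_k = 20*k**4 + 48*k**3 + 64*k**2 + 48*k + 12. ✓
Telescoping: Σ = s_(12) − s_(3) = 1044264 − (1272) = 1042992.

Σ = 1042992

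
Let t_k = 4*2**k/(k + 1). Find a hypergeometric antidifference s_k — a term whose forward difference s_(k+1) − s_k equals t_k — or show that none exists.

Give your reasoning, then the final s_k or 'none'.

not Gosper-summable; s_k does not exist

Compute t_(k+1)/t_k: get 2*(k + 1)/(k + 2).
Take A(k)=2*k + 2, B(k)=k + 2, C(k)=1.
Key eq: (2*k + 2)·f(k+1) = (k + 1)·f(k) + (1).
From deg A=1, deg B=1, deg C=0: d=-1.
Negative degree bound (-1): no f exists, t_k not Gosper-summable.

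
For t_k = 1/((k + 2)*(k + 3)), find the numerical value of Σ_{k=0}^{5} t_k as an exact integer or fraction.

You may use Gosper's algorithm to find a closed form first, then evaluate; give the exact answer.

Σ = 3/8

Ratio r(k) = (k + 2)/(k + 4).
A = k + 2, B = k + 4, C = 1.
Set up (k + 2)·f(k+1) − (k + 3)·f(k) − (1) = 0.
From deg A=1, deg B=1, deg C=0: d=1.
Solving with deg f ≤ 1: f(k) = k/2.
So s_k = (B(k−1)f/C)·t_k = (k*(k + 3)/2)·t_k = k/(2*(k + 2)).
Verify: 1/(k**2 + 5*k + 6) matches t_k.
Sum = s_(6) − s_(0); s_(6) = 3/8, s_(0) = 0 ⇒ 3/8.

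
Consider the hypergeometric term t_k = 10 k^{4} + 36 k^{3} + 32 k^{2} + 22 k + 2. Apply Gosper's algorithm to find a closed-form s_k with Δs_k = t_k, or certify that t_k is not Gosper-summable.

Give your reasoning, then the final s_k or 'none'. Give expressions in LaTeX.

The ratio is (5*k**4 + 38*k**3 + 100*k**2 + 117*k + 51)/(5*k**4 + 18*k**3 + 16*k**2 + 11*k + 1).
So A=1 and B=1, with C=k**4 + 18*k**3/5 + 16*k**2/5 + 11*k/5 + 1/5.
Set up (1)·f(k+1) − (1)·f(k) − (k**4 + 18*k**3/5 + 16*k**2/5 + 11*k/5 + 1/5) = 0.
Degrees (0,0,4) ⇒ d ≤ 5.
Match coefficients ⇒ f(k) = k*(k**4 + 2*k**3 - 2*k**2 + 2*k - 2)/5.
Get s_k = R·t_k = 2*k*(k**4 + 2*k**3 - 2*k**2 + 2*k - 2) with R(k) = B(k−1)f(k)/C(k) = k*(k**4 + 2*k**3 - 2*k**2 + 2*k - 2)/(5*k**4 + 18*k**3 + 16*k**2 + 11*k + 1).
Verify: 10*k**4 + 36*k**3 + 32*k**2 + 22*k + 2 matches t_k.

s_k = 2 k \left(k^{4} + 2 k^{3} - 2 k^{2} + 2 k - 2\right)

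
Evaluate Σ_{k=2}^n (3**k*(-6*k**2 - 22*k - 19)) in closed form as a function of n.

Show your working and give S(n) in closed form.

S(n) = -9*3**n*n**2 - 24*3**n*n - 21*3**n + 162

r(k) = 3*(6*k**2 + 34*k + 47)/(6*k**2 + 22*k + 19) after simplifying.
Factor: A=3; B=1; C=k**2 + 11*k/3 + 19/6.
Need (3)·f(k+1) − (1)·f(k) = k**2 + 11*k/3 + 19/6.
d = 2 from the (0,0,2) case.
Match coefficients ⇒ f(k) = (3*k**2 + 2*k + 2)/6.
So s_k = (B(k−1)f/C)·t_k = ((3*k**2 + 2*k + 2)/(6*k**2 + 22*k + 19))·t_k = 3**k*(-3*k**2 - 2*k - 2).
Verify: 3**k*(-6*k**2 - 22*k - 19) matches t_k.
s_(n+1) = 3**(n + 1)*(-3*n**2 - 8*n - 7) and s_(2) = -162, so S(n) = -9*3**n*n**2 - 24*3**n*n - 21*3**n + 162.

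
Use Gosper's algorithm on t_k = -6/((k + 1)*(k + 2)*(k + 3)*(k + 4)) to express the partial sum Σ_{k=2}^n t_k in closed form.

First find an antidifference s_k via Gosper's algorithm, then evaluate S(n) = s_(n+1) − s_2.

r(k) = (k + 1)/(k + 5) after simplifying.
So A=k + 1 and B=k + 5, with C=1.
Need (k + 1)·f(k+1) − (k + 4)·f(k) = 1.
From deg A=1, deg B=1, deg C=0: d=3.
A polynomial solution: f(k) = k*(k**2 + 6*k + 11)/18.
Get s_k = R·t_k = k*(-k**2 - 6*k - 11)/(3*(k + 1)*(k + 2)*(k + 3)) with R(k) = B(k−1)f(k)/C(k) = k*(k + 4)*(k**2 + 6*k + 11)/18.
Verify: -6/(k**4 + 10*k**3 + 35*k**2 + 50*k + 24) matches t_k.
Telescope: S(n) = s_(n+1) − s_(2) = (-n**3 - 9*n**2 - 26*n - 18)/(3*(n**3 + 9*n**2 + 26*n + 24)) − (-3/10) = (-n**3 - 9*n**2 - 26*n + 36)/(30*(n**3 + 9*n**2 + 26*n + 24)).

S(n) = (-n**3 - 9*n**2 - 26*n + 36)/(30*(n**3 + 9*n**2 + 26*n + 24))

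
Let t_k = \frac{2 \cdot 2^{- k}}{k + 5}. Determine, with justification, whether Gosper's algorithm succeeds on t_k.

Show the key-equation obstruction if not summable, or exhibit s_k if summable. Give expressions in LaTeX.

No — negative degree bound, so no certificate f.

r(k) = (k + 5)/(2*(k + 6)) after simplifying.
Normal form (A,B,C) = (k/2 + 5/2, k + 6, 1).
Solve (k/2 + 5/2)·f(k+1) − (k + 5)·f(k) = 1.
Degrees (1,1,0) ⇒ d ≤ -1.
d = -1 < 0 ⇒ no nonzero polynomial f; not summable.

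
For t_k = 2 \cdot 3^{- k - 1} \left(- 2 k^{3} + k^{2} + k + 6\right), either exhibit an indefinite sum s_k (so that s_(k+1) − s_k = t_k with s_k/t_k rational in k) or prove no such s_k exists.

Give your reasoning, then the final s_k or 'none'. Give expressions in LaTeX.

s_k = 2 \cdot 3^{- k} \left(k^{3} + k^{2} + 2 k - 1\right)

t_(k+1)/t_k = (k - 2*(k + 1)**3 + (k + 1)**2 + 7)/(3*(-2*k**3 + k**2 + k + 6)).
So A=1/3 and B=1, with C=k**3 - k**2/2 - k/2 - 3.
Solve (1/3)·f(k+1) − (1)·f(k) = k**3 - k**2/2 - k/2 - 3.
Bound: deg f ≤ 3.
Match coefficients ⇒ f(k) = -3*(k**3 + k**2 + 2*k - 1)/2.
Get s_k = R·t_k = 2*(k**3 + k**2 + 2*k - 1)/3**k with R(k) = B(k−1)f(k)/C(k) = -3*(k**3 + k**2 + 2*k - 1)/(2*k**3 - k**2 - k - 6).
Verify: 2*3**(-k - 1)*(-2*k**3 + k**2 + k + 6) matches t_k.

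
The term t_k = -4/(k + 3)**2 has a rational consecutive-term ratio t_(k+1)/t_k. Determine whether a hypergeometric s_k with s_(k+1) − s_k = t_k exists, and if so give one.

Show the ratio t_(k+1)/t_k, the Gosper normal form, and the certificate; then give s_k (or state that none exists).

no hypergeometric antidifference exists

Ratio r(k) = (k + 3)**2/(k + 4)**2.
Take A(k)=k**2 + 6*k + 9, B(k)=k**2 + 8*k + 16, C(k)=1.
Need (k**2 + 6*k + 9)·f(k+1) − (k**2 + 6*k + 9)·f(k) = 1.
d = 0 from the (2,2,0) case.
Write f(k) = c0. Then LHS − RHS = -1, requiring -1 = 0: contradictory. No certificate.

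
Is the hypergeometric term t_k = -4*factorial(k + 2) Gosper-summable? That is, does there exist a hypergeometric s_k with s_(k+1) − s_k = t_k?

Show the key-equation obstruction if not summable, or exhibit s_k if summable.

t_(k+1)/t_k = k + 3.
So A=k + 3 and B=1, with C=1.
Key eq: (k + 3)·f(k+1) = (1)·f(k) + (1).
From deg A=1, deg B=0, deg C=0: d=-1.
Negative degree bound (-1): no f exists, t_k not Gosper-summable.

No — negative degree bound, so no certificate f.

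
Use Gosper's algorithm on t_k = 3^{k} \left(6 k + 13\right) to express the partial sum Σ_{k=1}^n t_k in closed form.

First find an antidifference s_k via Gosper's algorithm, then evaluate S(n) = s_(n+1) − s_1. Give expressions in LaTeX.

The ratio is 3*(6*k + 19)/(6*k + 13).
Normal form (A,B,C) = (3, 1, k + 13/6).
Need (3)·f(k+1) − (1)·f(k) = k + 13/6.
deg f ≤ 1 (via 0,0,1).
Match coefficients ⇒ f(k) = (3*k + 2)/6.
R(k) = B(k−1)·f(k)/C(k) = (3*k + 2)/(6*k + 13); s_k = R·t_k = 3**k*(3*k + 2).
Δs = 3**k*(6*k + 13), as required.
Evaluate: s_(n+1) = 3**(n + 1)*(3*n + 5); subtract s_(1) = 15 ⇒ S(n) = 9*3**n*n + 15*3**n - 15.

S(n) = 9 \cdot 3^{n} n + 15 \cdot 3^{n} - 15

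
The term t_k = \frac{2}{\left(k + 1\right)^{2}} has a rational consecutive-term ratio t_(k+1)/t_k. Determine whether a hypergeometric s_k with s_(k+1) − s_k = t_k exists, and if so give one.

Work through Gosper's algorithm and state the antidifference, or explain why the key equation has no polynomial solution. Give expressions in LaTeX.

none (Gosper's algorithm certifies no s_k)

The ratio is (k + 1)**2/(k + 2)**2.
Gosper form: A/B · C(k+1)/C(k) with A=k**2 + 2*k + 1, B=k**2 + 4*k + 4, C=1.
Solve (k**2 + 2*k + 1)·f(k+1) − (k**2 + 2*k + 1)·f(k) = 1.
From deg A=2, deg B=2, deg C=0: d=0.
Write f(k) = c0. Then LHS − RHS = -1, requiring -1 = 0: contradictory. No certificate.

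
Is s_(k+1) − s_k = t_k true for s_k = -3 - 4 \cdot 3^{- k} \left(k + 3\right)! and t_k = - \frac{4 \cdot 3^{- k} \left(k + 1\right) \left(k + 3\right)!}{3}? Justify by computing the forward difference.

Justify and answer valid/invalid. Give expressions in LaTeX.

Valid — Δs_k = t_k.

s_(k+1) = -4*3**(-k - 1)*factorial(k + 4) - 3
s_(k+1) − s_k = -4*(k + 1)*factorial(k + 3)/(3*3**k)
(s_(k+1) − s_k) − t_k = 0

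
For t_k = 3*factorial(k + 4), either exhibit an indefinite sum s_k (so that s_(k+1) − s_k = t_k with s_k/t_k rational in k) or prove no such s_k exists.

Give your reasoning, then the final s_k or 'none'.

none (Gosper's algorithm certifies no s_k)

Ratio r(k) = k + 5.
Factor: A=k + 5; B=1; C=1.
Solve (k + 5)·f(k+1) − (1)·f(k) = 1.
From deg A=1, deg B=0, deg C=0: d=-1.
Negative degree bound (-1): no f exists, t_k not Gosper-summable.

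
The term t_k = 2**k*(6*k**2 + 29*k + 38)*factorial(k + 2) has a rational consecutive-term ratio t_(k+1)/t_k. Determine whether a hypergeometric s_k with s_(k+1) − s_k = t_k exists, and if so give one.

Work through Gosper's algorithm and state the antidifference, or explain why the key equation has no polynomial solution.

s_k = 2**k*(3*k + 4)*factorial(k + 2)

Compute t_(k+1)/t_k: get 2*(6*k**3 + 59*k**2 + 196*k + 219)/(6*k**2 + 29*k + 38).
Factor: A=2*k + 6; B=1; C=k**2 + 29*k/6 + 19/3.
Set up (2*k + 6)·f(k+1) − (1)·f(k) − (k**2 + 29*k/6 + 19/3) = 0.
deg f ≤ 1 (via 1,0,2).
A polynomial solution: f(k) = (3*k + 4)/6.
Then R = B(k−1)f/C = (3*k + 4)/(6*k**2 + 29*k + 38), so s_k = R(k)·t_k = 2**k*(3*k + 4)*factorial(k + 2).
Check: Δs_k = 2**k*(6*k**2 + 29*k + 38)*factorial(k + 2). ✓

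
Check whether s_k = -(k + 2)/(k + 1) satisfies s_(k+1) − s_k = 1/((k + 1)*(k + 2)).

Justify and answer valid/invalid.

s_(k+1) = (-k - 3)/(k + 2)
s_(k+1) − s_k = 1/(k**2 + 3*k + 2)
(s_(k+1) − s_k) − t_k = 0

valid; difference matches t_k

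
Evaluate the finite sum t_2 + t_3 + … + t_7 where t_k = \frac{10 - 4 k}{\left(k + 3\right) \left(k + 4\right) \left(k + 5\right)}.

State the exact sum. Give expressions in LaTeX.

Σ = -1/20

r(k) = (k + 3)*(2*k - 3)/((k + 6)*(2*k - 5)) after simplifying.
Gosper form: A/B · C(k+1)/C(k) with A=k + 3, B=k + 6, C=k - 5/2.
Solve (k + 3)·f(k+1) − (k + 5)·f(k) = k - 5/2.
d = 2 from the (1,1,1) case.
Solving with deg f ≤ 2: f(k) = k*(k - 41)/48.
So s_k = (B(k−1)f/C)·t_k = (k*(k - 41)*(k + 5)/(24*(2*k - 5)))·t_k = -k*(k - 41)/(12*(k + 3)*(k + 4)).
Δs = 2*(5 - 2*k)/(k**3 + 12*k**2 + 47*k + 60), as required.
Telescoping: Σ = s_(8) − s_(2) = 1/6 − (13/60) = -1/20.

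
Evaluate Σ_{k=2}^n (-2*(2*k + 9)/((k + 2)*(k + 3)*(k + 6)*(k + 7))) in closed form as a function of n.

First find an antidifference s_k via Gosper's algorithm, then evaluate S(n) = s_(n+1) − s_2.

S(n) = (-n**2 - 10*n + 11)/(16*(n**2 + 10*n + 21))

The ratio is (k + 2)*(k + 6)*(2*k + 11)/((k + 4)*(k + 8)*(2*k + 9)).
A = k + 2, B = k + 8, C = k**3 + 27*k**2/2 + 121*k/2 + 90.
f must satisfy (k + 2)·f(k+1) − (k + 7)·f(k) = k**3 + 27*k**2/2 + 121*k/2 + 90.
deg f ≤ 5 (via 1,1,3).
Solving with deg f ≤ 5: f(k) = k*(k + 3)*(k + 4)*(k + 5)*(k + 8)/24.
Certificate R = B(k−1)f/C = k*(k + 3)*(k + 7)*(k + 8)/(12*(2*k + 9)) gives s_k = k*(-k - 8)/(6*(k**2 + 8*k + 12)).
s_(k+1) − s_k = 2*(-2*k - 9)/(k**4 + 18*k**3 + 113*k**2 + 288*k + 252) = t_k.
Telescope: S(n) = s_(n+1) − s_(2) = (-n**2 - 10*n - 9)/(6*(n**2 + 10*n + 21)) − (-5/48) = (-n**2 - 10*n + 11)/(16*(n**2 + 10*n + 21)).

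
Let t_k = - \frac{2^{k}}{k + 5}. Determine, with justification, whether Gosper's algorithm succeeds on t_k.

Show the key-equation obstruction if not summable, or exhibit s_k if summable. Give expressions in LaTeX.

No — t_k has no hypergeometric antidifference.

r(k) = 2*(k + 5)/(k + 6) after simplifying.
A = 2*k + 10, B = k + 6, C = 1.
Key eq: (2*k + 10)·f(k+1) = (k + 5)·f(k) + (1).
Bound: deg f ≤ -1.
d = -1 < 0 ⇒ no nonzero polynomial f; not summable.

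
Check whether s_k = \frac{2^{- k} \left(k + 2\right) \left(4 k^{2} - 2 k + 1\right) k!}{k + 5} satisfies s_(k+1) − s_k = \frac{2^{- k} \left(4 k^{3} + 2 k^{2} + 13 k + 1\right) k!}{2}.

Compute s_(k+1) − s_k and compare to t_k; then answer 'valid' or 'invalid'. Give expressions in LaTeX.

s_(k+1) = (k + 3)*(4*k**2 + 6*k + 3)*factorial(k + 1)/(2*2**k*(k + 6))
s_(k+1) − s_k = (4*k**5 + 34*k**4 + 89*k**3 + 159*k**2 + 191*k + 21)*factorial(k)/(2*2**k*(k + 5)*(k + 6))
(s_(k+1) − s_k) − t_k = -3*(4*k**4 + 22*k**3 + 15*k**2 + 70*k + 3)*factorial(k)/(2*2**k*(k + 5)*(k + 6))

Invalid: residual - \frac{3 \cdot 2^{- k} \left(4 k^{4} + 22 k^{3} + 15 k^{2} + 70 k + 3\right) k!}{2 \left(k + 5\right) \left(k + 6\right)} ≠ 0.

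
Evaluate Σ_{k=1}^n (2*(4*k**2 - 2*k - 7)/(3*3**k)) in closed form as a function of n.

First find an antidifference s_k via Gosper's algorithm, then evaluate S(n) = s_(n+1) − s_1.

Ratio r(k) = (4*k**2 + 6*k - 5)/(3*(4*k**2 - 2*k - 7)).
Gosper form: A/B · C(k+1)/C(k) with A=1/3, B=1, C=k**2 - k/2 - 7/4.
Need (1/3)·f(k+1) − (1)·f(k) = k**2 - k/2 - 7/4.
Bound: deg f ≤ 2.
Solve for f: f(k) = -3*(2*k**2 + k - 2)/4 (degree 2 ≤ 2).
Certificate R = B(k−1)f/C = -3*(2*k**2 + k - 2)/(4*k**2 - 2*k - 7) gives s_k = 2*(-2*k**2 - k + 2)/3**k.
Verify: 2*(4*k**2 - 2*k - 7)/(3*3**k) matches t_k.
Evaluate: s_(n+1) = 2*3**(-n - 1)*(-2*n**2 - 5*n - 1); subtract s_(1) = -2/3 ⇒ S(n) = 2*3**(-n - 1)*(3**n - 2*n**2 - 5*n - 1).

S(n) = 2*3**(-n - 1)*(3**n - 2*n**2 - 5*n - 1)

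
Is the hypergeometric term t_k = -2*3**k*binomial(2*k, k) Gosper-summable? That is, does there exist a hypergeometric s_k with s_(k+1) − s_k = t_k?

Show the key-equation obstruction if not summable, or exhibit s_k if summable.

No. Not Gosper-summable.

The ratio is 6*(2*k + 1)/(k + 1).
Gosper form: A/B · C(k+1)/C(k) with A=12*k + 6, B=k + 1, C=1.
Solve (12*k + 6)·f(k+1) − (k)·f(k) = 1.
d = -1 from the (1,1,0) case.
deg f ≤ -1 is impossible — no certificate.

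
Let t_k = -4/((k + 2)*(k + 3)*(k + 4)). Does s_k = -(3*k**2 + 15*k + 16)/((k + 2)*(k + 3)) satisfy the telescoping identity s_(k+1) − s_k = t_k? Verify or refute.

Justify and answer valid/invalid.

s_(k+1) = (-15*k - 3*(k + 1)**2 - 31)/((k + 3)*(k + 4))
s_(k+1) − s_k = -4/(k**3 + 9*k**2 + 26*k + 24)
(s_(k+1) − s_k) − t_k = 0

Valid: the claim telescopes to t_k.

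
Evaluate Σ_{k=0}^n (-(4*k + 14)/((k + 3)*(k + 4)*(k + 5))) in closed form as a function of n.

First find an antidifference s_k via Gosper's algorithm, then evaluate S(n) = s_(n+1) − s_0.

Ratio r(k) = (k + 3)*(2*k + 9)/((k + 6)*(2*k + 7)).
A = k + 3, B = k + 6, C = k + 7/2.
Solve (k + 3)·f(k+1) − (k + 5)·f(k) = k + 7/2.
Degrees (1,1,1) ⇒ d ≤ 2.
A polynomial solution: f(k) = k*(13*k + 43)/48.
So s_k = (B(k−1)f/C)·t_k = (k*(k + 5)*(13*k + 43)/(24*(2*k + 7)))·t_k = -k*(13*k + 43)/(12*(k + 3)*(k + 4)).
Verify: 2*(-2*k - 7)/(k**3 + 12*k**2 + 47*k + 60) matches t_k.
Σ_(k=0)^n t_k = s_(n+1) − s_(0) = ((-13*n**2 - 69*n - 56)/(12*(n**2 + 9*n + 20))) − (0), i.e. (-13*n**2 - 69*n - 56)/(12*(n**2 + 9*n + 20)).

S(n) = (-13*n**2 - 69*n - 56)/(12*(n**2 + 9*n + 20))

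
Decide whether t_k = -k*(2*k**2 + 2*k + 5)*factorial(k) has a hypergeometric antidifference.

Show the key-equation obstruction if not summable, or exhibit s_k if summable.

t_(k+1)/t_k = (k + 1)**2*(2*k + 2*(k + 1)**2 + 7)/(k*(2*k**2 + 2*k + 5)).
A = k + 1, B = 1, C = k**3 + k**2 + 5*k/2.
Solve (k + 1)·f(k+1) − (1)·f(k) = k**3 + k**2 + 5*k/2.
Degrees (1,0,3) ⇒ d ≤ 2.
Coefficient equations give f(k) = (2*k**2 - 2*k + 1)/2.
So s_k = (B(k−1)f/C)·t_k = ((2*k**2 - 2*k + 1)/(k*(2*k**2 + 2*k + 5)))·t_k = -(2*k**2 - 2*k + 1)*factorial(k).
Verify: -k*(2*k**2 + 2*k + 5)*factorial(k) matches t_k.

Yes. s_k = -(2*k**2 - 2*k + 1)*factorial(k).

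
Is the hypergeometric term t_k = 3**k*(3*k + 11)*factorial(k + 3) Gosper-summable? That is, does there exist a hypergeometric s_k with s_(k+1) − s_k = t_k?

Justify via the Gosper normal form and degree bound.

Yes. s_k = 3**k*factorial(k + 3).

t_(k+1)/t_k = 3*(k + 4)*(3*k + 14)/(3*k + 11).
Take A(k)=3*k + 12, B(k)=1, C(k)=k + 11/3.
Solve (3*k + 12)·f(k+1) − (1)·f(k) = k + 11/3.
From deg A=1, deg B=0, deg C=1: d=0.
A polynomial solution: f(k) = 1/3.
R(k) = B(k−1)·f(k)/C(k) = 1/(3*k + 11); s_k = R·t_k = 3**k*factorial(k + 3).
Δs = 3**k*(3*k + 11)*factorial(k + 3), as required.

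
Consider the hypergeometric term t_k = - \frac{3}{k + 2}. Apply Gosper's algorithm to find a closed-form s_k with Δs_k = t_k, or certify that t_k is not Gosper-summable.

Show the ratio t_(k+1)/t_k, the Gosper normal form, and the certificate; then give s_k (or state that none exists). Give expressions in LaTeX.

not Gosper-summable; s_k does not exist

Ratio r(k) = (k + 2)/(k + 3).
A = k + 2, B = k + 3, C = 1.
f must satisfy (k + 2)·f(k+1) − (k + 2)·f(k) = 1.
deg f ≤ 0 (via 1,1,0).
Write f(k) = c0. Then LHS − RHS = -1, requiring -1 = 0: contradictory. No certificate.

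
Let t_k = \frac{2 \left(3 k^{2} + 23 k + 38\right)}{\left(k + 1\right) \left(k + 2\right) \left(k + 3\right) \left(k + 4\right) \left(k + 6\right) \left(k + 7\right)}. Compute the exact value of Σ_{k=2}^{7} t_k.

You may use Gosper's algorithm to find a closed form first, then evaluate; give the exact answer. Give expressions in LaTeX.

t_(k+1)/t_k = (k + 1)*(k + 6)*(23*k + 3*(k + 1)**2 + 61)/((k + 5)*(k + 8)*(3*k**2 + 23*k + 38)).
Normal form (A,B,C) = (k + 1, k + 8, k**3 + 38*k**2/3 + 51*k + 190/3).
Solve (k + 1)·f(k+1) − (k + 7)·f(k) = k**3 + 38*k**2/3 + 51*k + 190/3.
Degrees (1,1,3) ⇒ d ≤ 6.
Solve for f: f(k) = k*(k + 2)*(k + 4)*(k + 5)*(k**2 + 10*k + 27)/54 (degree 6 ≤ 6).
So s_k = (B(k−1)f/C)·t_k = (k*(k + 2)*(k + 4)*(k + 7)*(k**2 + 10*k + 27)/(18*(3*k**2 + 23*k + 38)))·t_k = k*(k**2 + 10*k + 27)/(9*(k**3 + 10*k**2 + 27*k + 18)).
Δs = 2*(3*k**2 + 23*k + 38)/(k**6 + 23*k**5 + 207*k**4 + 925*k**3 + 2144*k**2 + 2412*k + 1008), as required.
Sum = s_(8) − s_(2); s_(8) = 76/693, s_(2) = 17/180 ⇒ 211/13860.

Σ = 211/13860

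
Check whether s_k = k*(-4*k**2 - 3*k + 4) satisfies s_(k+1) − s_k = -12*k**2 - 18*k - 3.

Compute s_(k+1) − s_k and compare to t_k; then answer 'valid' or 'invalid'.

s_(k+1) = -(k + 1)*(3*k + 4*(k + 1)**2 - 1)
s_(k+1) − s_k = -12*k**2 - 18*k - 3
(s_(k+1) − s_k) − t_k = 0

valid (s_(k+1) − s_k reduces to t_k)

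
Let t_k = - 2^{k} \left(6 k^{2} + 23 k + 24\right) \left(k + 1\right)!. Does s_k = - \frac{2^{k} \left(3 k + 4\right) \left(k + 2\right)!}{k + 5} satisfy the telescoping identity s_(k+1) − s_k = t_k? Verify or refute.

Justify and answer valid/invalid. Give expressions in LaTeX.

Invalid: residual \frac{3 \cdot 2^{k} \left(6 k^{3} + 53 k^{2} + 136 k + 116\right) \left(k + 1\right)!}{\left(k + 5\right) \left(k + 6\right)} ≠ 0.

s_(k+1) = -2**(k + 1)*(3*k + 7)*factorial(k + 3)/(k + 6)
s_(k+1) − s_k = -2**k*(6*k**3 + 59*k**2 + 180*k + 186)*factorial(k + 2)/((k + 5)*(k + 6))
(s_(k+1) − s_k) − t_k = 3*2**k*(6*k**3 + 53*k**2 + 136*k + 116)*factorial(k + 1)/((k + 5)*(k + 6))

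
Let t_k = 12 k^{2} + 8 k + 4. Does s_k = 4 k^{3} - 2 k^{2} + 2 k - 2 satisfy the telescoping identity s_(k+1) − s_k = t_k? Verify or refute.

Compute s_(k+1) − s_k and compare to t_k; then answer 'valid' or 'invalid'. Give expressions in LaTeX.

Valid: the claim telescopes to t_k.

s_(k+1) = 2*k + 4*(k + 1)**3 - 2*(k + 1)**2
s_(k+1) − s_k = 12*k**2 + 8*k + 4
(s_(k+1) − s_k) − t_k = 0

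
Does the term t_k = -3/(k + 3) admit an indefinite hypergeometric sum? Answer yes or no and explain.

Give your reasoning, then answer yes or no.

No — key equation has no polynomial f.

Ratio r(k) = (k + 3)/(k + 4).
So A=k + 3 and B=k + 4, with C=1.
Need (k + 3)·f(k+1) − (k + 3)·f(k) = 1.
d = 0 from the (1,1,0) case.
Write f(k) = c0. Then LHS − RHS = -1, requiring -1 = 0: contradictory. No certificate.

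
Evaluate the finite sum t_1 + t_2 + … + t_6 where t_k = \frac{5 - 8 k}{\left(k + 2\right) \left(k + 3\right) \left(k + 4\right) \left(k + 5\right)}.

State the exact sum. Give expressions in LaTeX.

r(k) = (k + 2)*(8*k + 3)/((k + 6)*(8*k - 5)) after simplifying.
Gosper form: A/B · C(k+1)/C(k) with A=k + 2, B=k + 6, C=k - 5/8.
Solve (k + 2)·f(k+1) − (k + 5)·f(k) = k - 5/8.
From deg A=1, deg B=1, deg C=1: d=3.
A polynomial solution: f(k) = k*(k - 5)*(k + 14)/192.
Then R = B(k−1)f/C = k*(k - 5)*(k + 5)*(k + 14)/(24*(8*k - 5)), so s_k = R(k)·t_k = k*(-k**2 - 9*k + 70)/(24*(k + 2)*(k + 3)*(k + 4)).
s_(k+1) − s_k = (5 - 8*k)/(k**4 + 14*k**3 + 71*k**2 + 154*k + 120) = t_k.
Evaluate s at k=7 and k=1: -49/3960 and 1/24; difference -107/1980.

Σ = -107/1980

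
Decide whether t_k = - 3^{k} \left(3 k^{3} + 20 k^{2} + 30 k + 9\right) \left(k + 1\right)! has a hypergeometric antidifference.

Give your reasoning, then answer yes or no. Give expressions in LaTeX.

Yes. s_k = - 3^{k} \left(k^{2} + 3 k - 3\right) \left(k + 1\right)!.

Step 1: r(k) = 3*(3*k**4 + 35*k**3 + 137*k**2 + 220*k + 124)/(3*k**3 + 20*k**2 + 30*k + 9).
Normal form (A,B,C) = (3*k + 6, 1, k**3 + 20*k**2/3 + 10*k + 3).
Set up (3*k + 6)·f(k+1) − (1)·f(k) − (k**3 + 20*k**2/3 + 10*k + 3) = 0.
From deg A=1, deg B=0, deg C=3: d=2.
Coefficient equations give f(k) = (k**2 + 3*k - 3)/3.
Then R = B(k−1)f/C = (k**2 + 3*k - 3)/(3*k**3 + 20*k**2 + 30*k + 9), so s_k = R(k)·t_k = -3**k*(k**2 + 3*k - 3)*factorial(k + 1).
Δs = -3**k*(3*k**3 + 20*k**2 + 30*k + 9)*factorial(k + 1), as required.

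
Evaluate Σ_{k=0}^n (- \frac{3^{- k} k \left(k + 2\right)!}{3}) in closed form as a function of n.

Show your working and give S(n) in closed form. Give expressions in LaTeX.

S(n) = 2 - \frac{3^{- n} \left(n + 3\right)!}{3}

Compute t_(k+1)/t_k: get (k + 1)*(k + 3)/(3*k).
A = k/3 + 1, B = 1, C = k.
f must satisfy (k/3 + 1)·f(k+1) − (1)·f(k) = k.
From deg A=1, deg B=0, deg C=1: d=0.
Coefficient equations give f(k) = 3.
Then R = B(k−1)f/C = 3/k, so s_k = R(k)·t_k = -factorial(k + 2)/3**k.
s_(k+1) − s_k = -k*factorial(k + 2)/(3*3**k) = t_k.
Σ_(k=0)^n t_k = s_(n+1) − s_(0) = (-3**(-n - 1)*factorial(n + 3)) − (-2), i.e. 2 - factorial(n + 3)/(3*3**n).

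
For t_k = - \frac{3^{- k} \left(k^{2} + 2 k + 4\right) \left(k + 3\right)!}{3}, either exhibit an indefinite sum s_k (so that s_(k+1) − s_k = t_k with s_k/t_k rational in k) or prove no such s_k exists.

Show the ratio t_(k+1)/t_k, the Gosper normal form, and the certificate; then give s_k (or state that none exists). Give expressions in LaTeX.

t_(k+1)/t_k = (k + 4)*(2*k + (k + 1)**2 + 6)/(3*(k**2 + 2*k + 4)).
A = k/3 + 4/3, B = 1, C = k**2 + 2*k + 4.
f must satisfy (k/3 + 4/3)·f(k+1) − (1)·f(k) = k**2 + 2*k + 4.
deg f ≤ 1 (via 1,0,2).
Match coefficients ⇒ f(k) = 3*k.
Get s_k = R·t_k = -k*factorial(k + 3)/3**k with R(k) = B(k−1)f(k)/C(k) = 3*k/(k**2 + 2*k + 4).
s_(k+1) − s_k = -(k**2 + 2*k + 4)*factorial(k + 3)/(3*3**k) = t_k.

s_k = - 3^{- k} k \left(k + 3\right)!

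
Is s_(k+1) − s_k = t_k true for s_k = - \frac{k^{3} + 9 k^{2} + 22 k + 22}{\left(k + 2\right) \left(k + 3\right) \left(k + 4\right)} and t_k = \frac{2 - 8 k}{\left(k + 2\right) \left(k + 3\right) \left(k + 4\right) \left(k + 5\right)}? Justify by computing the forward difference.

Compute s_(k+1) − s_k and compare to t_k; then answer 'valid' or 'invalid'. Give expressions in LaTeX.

valid; difference matches t_k

s_(k+1) = (-22*k - (k + 1)**3 - 9*(k + 1)**2 - 44)/((k + 3)*(k + 4)*(k + 5))
s_(k+1) − s_k = 2*(1 - 4*k)/(k**4 + 14*k**3 + 71*k**2 + 154*k + 120)
(s_(k+1) − s_k) − t_k = 0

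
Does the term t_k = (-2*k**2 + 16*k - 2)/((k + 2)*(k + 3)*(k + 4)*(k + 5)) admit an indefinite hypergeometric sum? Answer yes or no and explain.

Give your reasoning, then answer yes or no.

Yes. s_k = k*(2*k - 3)/((k + 2)*(k + 3)*(k + 4)).

Step 1: r(k) = -(k + 2)*(8*k - (k + 1)**2 + 7)/((k + 6)*(k**2 - 8*k + 1)).
Normal form (A,B,C) = (k + 2, k + 6, k**2 - 8*k + 1).
Set up (k + 2)·f(k+1) − (k + 5)·f(k) − (k**2 - 8*k + 1) = 0.
d = 3 from the (1,1,2) case.
Solving with deg f ≤ 3: f(k) = -k*(2*k - 3)/2.
Then R = B(k−1)f/C = -k*(k + 5)*(2*k - 3)/(2*(k**2 - 8*k + 1)), so s_k = R(k)·t_k = k*(2*k - 3)/((k + 2)*(k + 3)*(k + 4)).
Check: Δs_k = 2*(-k**2 + 8*k - 1)/(k**4 + 14*k**3 + 71*k**2 + 154*k + 120). ✓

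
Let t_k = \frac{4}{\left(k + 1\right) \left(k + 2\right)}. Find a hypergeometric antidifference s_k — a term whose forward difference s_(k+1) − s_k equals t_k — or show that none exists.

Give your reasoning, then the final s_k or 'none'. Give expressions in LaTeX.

Ratio r(k) = (k + 1)/(k + 3).
Normal form (A,B,C) = (k + 1, k + 3, 1).
Solve (k + 1)·f(k+1) − (k + 2)·f(k) = 1.
deg f ≤ 1 (via 1,1,0).
Match coefficients ⇒ f(k) = k.
Certificate R = B(k−1)f/C = k*(k + 2) gives s_k = 4*k/(k + 1).
Verify: 4/(k**2 + 3*k + 2) matches t_k.

s_k = \frac{4 k}{k + 1}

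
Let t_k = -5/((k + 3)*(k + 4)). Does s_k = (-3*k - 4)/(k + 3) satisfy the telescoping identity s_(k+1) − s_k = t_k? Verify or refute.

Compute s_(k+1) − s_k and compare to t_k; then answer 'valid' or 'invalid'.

s_(k+1) = (-3*k - 7)/(k + 4)
s_(k+1) − s_k = -5/(k**2 + 7*k + 12)
(s_(k+1) − s_k) − t_k = 0

valid (s_(k+1) − s_k reduces to t_k)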